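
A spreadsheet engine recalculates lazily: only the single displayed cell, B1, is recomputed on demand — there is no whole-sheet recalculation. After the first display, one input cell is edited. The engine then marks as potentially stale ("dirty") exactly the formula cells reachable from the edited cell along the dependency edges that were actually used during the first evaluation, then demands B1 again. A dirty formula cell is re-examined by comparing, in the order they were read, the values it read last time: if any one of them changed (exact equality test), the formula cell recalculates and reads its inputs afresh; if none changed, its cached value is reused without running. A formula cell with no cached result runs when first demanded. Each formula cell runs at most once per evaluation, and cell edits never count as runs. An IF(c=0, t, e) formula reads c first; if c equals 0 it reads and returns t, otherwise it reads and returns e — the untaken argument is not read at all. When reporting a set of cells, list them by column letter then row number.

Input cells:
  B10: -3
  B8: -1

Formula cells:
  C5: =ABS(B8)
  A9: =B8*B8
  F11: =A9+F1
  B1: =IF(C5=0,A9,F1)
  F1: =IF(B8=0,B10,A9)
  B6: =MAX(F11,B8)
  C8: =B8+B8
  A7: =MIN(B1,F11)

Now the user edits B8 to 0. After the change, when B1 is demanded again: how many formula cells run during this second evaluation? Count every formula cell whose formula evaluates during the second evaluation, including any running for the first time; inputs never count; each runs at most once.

Formula cells that run: A9, B1, C5 — 3 in total.
Key observation: a condition flipped, so demand moved to the other branch — F1 is never re-examined.

First evaluation (everything demanded from the output):
  A9 = -1 * -1 = 1
  C5 = ABS(-1) = 1
  F1 = IF(B8=0: B8=-1 -> else branch A9) = 1
  B1 = IF(C5=0: C5=1 -> else branch F1) = 1

Propagation after the edit:
  A9: runs — B8 -1->0; B8 -1->0; result 0.
  C5: runs — B8 -1->0; result 0.
  F1: marked dirty but never re-examined — demand shifted away from it.
  B1: runs — C5 1->0; result 0.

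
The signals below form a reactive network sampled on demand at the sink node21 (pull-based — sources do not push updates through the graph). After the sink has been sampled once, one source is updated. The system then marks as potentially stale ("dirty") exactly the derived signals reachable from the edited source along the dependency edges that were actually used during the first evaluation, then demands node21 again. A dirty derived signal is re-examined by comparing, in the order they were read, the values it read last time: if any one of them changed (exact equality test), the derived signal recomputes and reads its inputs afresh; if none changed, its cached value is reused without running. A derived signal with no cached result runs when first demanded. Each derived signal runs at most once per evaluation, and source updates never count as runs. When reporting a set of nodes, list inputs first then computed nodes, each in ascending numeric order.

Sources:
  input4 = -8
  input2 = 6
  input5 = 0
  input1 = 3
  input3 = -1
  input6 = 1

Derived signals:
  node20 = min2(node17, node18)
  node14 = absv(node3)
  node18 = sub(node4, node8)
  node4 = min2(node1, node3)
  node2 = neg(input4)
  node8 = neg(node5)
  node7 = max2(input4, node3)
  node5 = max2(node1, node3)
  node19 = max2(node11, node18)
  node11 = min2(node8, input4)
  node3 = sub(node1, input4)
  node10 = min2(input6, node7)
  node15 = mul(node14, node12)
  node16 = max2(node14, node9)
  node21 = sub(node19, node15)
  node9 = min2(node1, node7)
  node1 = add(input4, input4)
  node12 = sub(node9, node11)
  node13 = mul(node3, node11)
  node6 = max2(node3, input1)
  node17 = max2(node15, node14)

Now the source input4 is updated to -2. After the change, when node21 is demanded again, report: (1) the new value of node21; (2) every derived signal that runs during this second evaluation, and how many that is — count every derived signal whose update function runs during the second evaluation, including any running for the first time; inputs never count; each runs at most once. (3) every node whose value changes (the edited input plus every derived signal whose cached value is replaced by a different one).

node21 now evaluates to 2.
Run set: node1, node3, node4, node5, node7, node8, node9, node11, node12, node14, node15, node18, node19, node21 (14 run).
Changed values: input4, node1, node3, node4, node5, node7, node8, node9, node11, node12, node14, node15, node18, node19, node21.

Initial pass — values computed on the first demand:
  node1 = add(-8, -8) = -16
  node3 = sub(-16, -8) = -8
  node4 = min2(-16, -8) = -16
  node5 = max2(-16, -8) = -8
  node7 = max2(-8, -8) = -8
  node8 = neg(-8) = 8
  node9 = min2(-16, -8) = -16
  node11 = min2(8, -8) = -8
  node12 = sub(-16, -8) = -8
  node14 = absv(-8) = 8
  node15 = mul(8, -8) = -64
  node18 = sub(-16, 8) = -24
  node19 = max2(-8, -24) = -8
  node21 = sub(-8, -64) = 56

Second demand — change propagation:
  node1: re-runs because input4 -8->-2; input4 -8->-2; new result -4.
  node3: re-runs because node1 -16->-4; input4 -8->-2; new result -2.
  node4: re-runs because node1 -16->-4; node3 -8->-2; new result -4.
  node5: re-runs because node1 -16->-4; node3 -8->-2; new result -2.
  node7: re-runs because input4 -8->-2; node3 -8->-2; new result -2.
  node8: re-runs because node5 -8->-2; new result 2.
  node9: re-runs because node1 -16->-4; node7 -8->-2; new result -4.
  node11: re-runs because node8 8->2; input4 -8->-2; new result -2.
  node12: re-runs because node9 -16->-4; node11 -8->-2; new result -2.
  node14: re-runs because node3 -8->-2; new result 2.
  node15: re-runs because node14 8->2; node12 -8->-2; new result -4.
  node18: re-runs because node4 -16->-4; node8 8->2; new result -6.
  node19: re-runs because node11 -8->-2; node18 -24->-6; new result -2.
  node21: re-runs because node19 -8->-2; node15 -64->-4; new result 2.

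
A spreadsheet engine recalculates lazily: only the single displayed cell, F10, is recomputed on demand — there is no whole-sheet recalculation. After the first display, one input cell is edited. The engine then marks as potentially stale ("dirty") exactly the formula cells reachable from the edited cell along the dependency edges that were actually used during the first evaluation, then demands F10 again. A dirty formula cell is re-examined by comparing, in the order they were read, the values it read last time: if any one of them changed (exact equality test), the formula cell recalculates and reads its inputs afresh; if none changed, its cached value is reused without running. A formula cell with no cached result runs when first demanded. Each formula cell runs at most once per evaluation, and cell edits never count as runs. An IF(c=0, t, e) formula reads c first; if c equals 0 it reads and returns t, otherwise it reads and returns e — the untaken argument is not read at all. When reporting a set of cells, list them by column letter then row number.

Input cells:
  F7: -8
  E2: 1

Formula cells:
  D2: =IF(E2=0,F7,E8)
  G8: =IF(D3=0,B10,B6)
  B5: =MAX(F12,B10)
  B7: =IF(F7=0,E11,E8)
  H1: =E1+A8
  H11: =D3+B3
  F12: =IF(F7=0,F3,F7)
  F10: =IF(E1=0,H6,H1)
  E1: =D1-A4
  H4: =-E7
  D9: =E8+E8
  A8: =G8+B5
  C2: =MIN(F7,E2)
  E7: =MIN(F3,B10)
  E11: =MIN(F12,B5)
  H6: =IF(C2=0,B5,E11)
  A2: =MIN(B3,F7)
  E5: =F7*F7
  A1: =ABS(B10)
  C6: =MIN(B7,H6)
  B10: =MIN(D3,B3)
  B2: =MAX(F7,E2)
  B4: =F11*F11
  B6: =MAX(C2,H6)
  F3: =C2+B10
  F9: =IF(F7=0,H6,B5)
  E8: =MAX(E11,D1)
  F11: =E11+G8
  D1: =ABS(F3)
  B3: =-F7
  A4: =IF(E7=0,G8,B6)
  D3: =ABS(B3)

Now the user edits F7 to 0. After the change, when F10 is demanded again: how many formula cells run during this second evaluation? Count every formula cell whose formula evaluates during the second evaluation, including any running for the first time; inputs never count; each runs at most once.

First evaluation (everything demanded from the output):
  B3 = -(-8) = 8
  C2 = MIN(-8, 1) = -8
  D3 = ABS(8) = 8
  B10 = MIN(8, 8) = 8
  F3 = -8 + 8 = 0
  D1 = ABS(0) = 0
  E7 = MIN(0, 8) = 0
  F12 = IF(F7=0: F7=-8 -> else branch F7) = -8
  B5 = MAX(-8, 8) = 8
  E11 = MIN(-8, 8) = -8
  H6 = IF(C2=0: C2=-8 -> else branch E11) = -8
  B6 = MAX(-8, -8) = -8
  G8 = IF(D3=0: D3=8 -> else branch B6) = -8
  A4 = IF(E7=0: E7=0 -> then branch G8) = -8
  A8 = -8 + 8 = 0
  E1 = 0 - -8 = 8
  H1 = 8 + 0 = 8
  F10 = IF(E1=0: E1=8 -> else branch H1) = 8

Propagation after the edit:
  B3: runs — F7 -8->0; result 0.
  C2: runs — F7 -8->0; result 0.
  D3: runs — B3 8->0; result 0.
  B10: runs — D3 8->0; B3 8->0; result 0.
  F3: runs — C2 -8->0; B10 8->0; result 0 (same value as before).
  D1: checked — values it read are unchanged (F3 unchanged); reused cached 0 without running.
  E7: runs — B10 8->0; result 0 (same value as before).
  F12: runs — F7 -8->0; F7 -8->0; result 0.
  B5: runs — F12 -8->0; B10 8->0; result 0.
  E11: marked dirty but never re-examined — demand shifted away from it.
  H6: runs — C2 -8->0; result 0.
  B6: marked dirty but never re-examined — demand shifted away from it.
  G8: runs — D3 8->0; result 0.
  A4: runs — G8 -8->0; result 0.
  A8: marked dirty but never re-examined — demand shifted away from it.
  E1: runs — A4 -8->0; result 0.
  H1: marked dirty but never re-examined — demand shifted away from it.
  F10: runs — E1 8->0; result 0.

Key observation: a condition flipped, so demand moved to the other branch — A8, B6, E11, H1 are never re-examined.

Formula cells that run: A4, B3, B5, B10, C2, D3, E1, E7, F3, F10, F12, G8, H6 — 13 in total.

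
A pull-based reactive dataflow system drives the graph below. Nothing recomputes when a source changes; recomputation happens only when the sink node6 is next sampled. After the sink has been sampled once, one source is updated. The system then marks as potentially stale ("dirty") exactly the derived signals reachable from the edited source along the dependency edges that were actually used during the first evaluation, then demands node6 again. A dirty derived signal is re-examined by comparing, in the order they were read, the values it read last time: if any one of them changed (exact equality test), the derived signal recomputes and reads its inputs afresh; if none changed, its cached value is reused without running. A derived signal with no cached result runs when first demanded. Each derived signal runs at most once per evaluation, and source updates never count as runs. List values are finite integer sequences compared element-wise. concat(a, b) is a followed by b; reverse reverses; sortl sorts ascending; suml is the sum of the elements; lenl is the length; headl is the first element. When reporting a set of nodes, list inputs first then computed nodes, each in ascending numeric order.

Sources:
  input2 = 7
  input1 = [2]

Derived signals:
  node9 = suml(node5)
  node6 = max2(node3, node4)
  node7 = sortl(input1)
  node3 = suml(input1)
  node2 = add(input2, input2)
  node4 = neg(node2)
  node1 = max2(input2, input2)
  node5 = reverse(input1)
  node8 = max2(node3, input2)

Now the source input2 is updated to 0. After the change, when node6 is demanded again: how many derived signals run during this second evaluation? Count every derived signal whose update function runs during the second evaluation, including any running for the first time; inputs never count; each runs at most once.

First evaluation (everything demanded from the output):
  node2 = add(7, 7) = 14
  node3 = suml([2]) = 2
  node4 = neg(14) = -14
  node6 = max2(2, -14) = 2

Propagation after the edit:
  node2: runs — input2 7->0; input2 7->0; result 0.
  node4: runs — node2 14->0; result 0.
  node6: runs — node4 -14->0; result 2 (same value as before).

Derived signals that run: node2, node4, node6 — 3 in total.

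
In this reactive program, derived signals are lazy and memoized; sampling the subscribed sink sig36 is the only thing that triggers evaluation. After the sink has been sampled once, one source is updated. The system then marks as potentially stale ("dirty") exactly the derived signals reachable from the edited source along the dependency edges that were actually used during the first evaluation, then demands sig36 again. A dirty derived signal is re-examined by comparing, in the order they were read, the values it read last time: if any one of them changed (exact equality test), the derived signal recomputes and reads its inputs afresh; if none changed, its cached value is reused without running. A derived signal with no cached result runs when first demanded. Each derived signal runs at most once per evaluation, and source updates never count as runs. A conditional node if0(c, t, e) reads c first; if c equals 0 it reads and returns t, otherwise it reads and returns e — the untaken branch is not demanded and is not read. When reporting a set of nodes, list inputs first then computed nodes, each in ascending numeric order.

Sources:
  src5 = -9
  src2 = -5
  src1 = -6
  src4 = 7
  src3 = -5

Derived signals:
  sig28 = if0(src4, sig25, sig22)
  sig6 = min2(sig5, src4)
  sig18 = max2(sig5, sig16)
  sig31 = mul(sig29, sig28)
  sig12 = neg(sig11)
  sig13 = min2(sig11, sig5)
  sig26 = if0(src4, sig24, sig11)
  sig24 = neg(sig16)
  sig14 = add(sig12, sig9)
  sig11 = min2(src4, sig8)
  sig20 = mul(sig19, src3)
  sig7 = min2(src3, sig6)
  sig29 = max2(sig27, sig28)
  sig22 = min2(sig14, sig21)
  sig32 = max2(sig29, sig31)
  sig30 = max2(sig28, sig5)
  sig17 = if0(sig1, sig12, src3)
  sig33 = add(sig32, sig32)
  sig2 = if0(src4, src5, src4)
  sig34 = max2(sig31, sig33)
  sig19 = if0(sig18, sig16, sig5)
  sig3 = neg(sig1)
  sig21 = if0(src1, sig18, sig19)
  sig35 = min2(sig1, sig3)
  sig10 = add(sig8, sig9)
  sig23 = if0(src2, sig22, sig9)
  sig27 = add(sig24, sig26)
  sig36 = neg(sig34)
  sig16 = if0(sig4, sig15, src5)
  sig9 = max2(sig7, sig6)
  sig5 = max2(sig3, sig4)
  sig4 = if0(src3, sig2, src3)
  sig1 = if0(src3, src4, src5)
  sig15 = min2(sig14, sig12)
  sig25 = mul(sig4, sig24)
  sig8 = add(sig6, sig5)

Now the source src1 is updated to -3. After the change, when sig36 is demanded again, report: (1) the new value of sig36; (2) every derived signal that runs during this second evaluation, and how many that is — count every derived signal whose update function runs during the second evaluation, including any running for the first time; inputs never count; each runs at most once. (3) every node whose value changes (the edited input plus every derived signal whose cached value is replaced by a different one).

Demanding sig36 again yields -32.
1 derived signals run: sig21.
The nodes whose values change: src1.
Note the absorption at sig21: it re-runs yet its value is the same, leaving the output's value untouched.

First demand of the output computes:
  sig1 = if0(src3=-5 -> else branch src5) = -9
  sig3 = neg(-9) = 9
  sig4 = if0(src3=-5 -> else branch src3) = -5
  sig5 = max2(9, -5) = 9
  sig6 = min2(9, 7) = 7
  sig7 = min2(-5, 7) = -5
  sig8 = add(7, 9) = 16
  sig9 = max2(-5, 7) = 7
  sig11 = min2(7, 16) = 7
  sig12 = neg(7) = -7
  sig14 = add(-7, 7) = 0
  sig16 = if0(sig4=-5 -> else branch src5) = -9
  sig18 = max2(9, -9) = 9
  sig19 = if0(sig18=9 -> else branch sig5) = 9
  sig21 = if0(src1=-6 -> else branch sig19) = 9
  sig22 = min2(0, 9) = 0
  sig24 = neg(-9) = 9
  sig26 = if0(src4=7 -> else branch sig11) = 7
  sig27 = add(9, 7) = 16
  sig28 = if0(src4=7 -> else branch sig22) = 0
  sig29 = max2(16, 0) = 16
  sig31 = mul(16, 0) = 0
  sig32 = max2(16, 0) = 16
  sig33 = add(16, 16) = 32
  sig34 = max2(0, 32) = 32
  sig36 = neg(32) = -32

After the edit, cleaning proceeds:
  sig21: a read changed (src1 -6->-3) — executes, giving 9 — identical to its old value.
  sig22: dirty, but its reads are unchanged (sig14 unchanged, sig21 unchanged); cached 0 stands.
  sig28: dirty, but its reads are unchanged (src4 unchanged, sig22 unchanged); cached 0 stands.
  sig29: dirty, but its reads are unchanged (sig27 unchanged, sig28 unchanged); cached 16 stands.
  sig31: dirty, but its reads are unchanged (sig29 unchanged, sig28 unchanged); cached 0 stands.
  sig32: dirty, but its reads are unchanged (sig29 unchanged, sig31 unchanged); cached 16 stands.
  sig33: dirty, but its reads are unchanged (sig32 unchanged, sig32 unchanged); cached 32 stands.
  sig34: dirty, but its reads are unchanged (sig31 unchanged, sig33 unchanged); cached 32 stands.
  sig36: dirty, but its reads are unchanged (sig34 unchanged); cached -32 stands.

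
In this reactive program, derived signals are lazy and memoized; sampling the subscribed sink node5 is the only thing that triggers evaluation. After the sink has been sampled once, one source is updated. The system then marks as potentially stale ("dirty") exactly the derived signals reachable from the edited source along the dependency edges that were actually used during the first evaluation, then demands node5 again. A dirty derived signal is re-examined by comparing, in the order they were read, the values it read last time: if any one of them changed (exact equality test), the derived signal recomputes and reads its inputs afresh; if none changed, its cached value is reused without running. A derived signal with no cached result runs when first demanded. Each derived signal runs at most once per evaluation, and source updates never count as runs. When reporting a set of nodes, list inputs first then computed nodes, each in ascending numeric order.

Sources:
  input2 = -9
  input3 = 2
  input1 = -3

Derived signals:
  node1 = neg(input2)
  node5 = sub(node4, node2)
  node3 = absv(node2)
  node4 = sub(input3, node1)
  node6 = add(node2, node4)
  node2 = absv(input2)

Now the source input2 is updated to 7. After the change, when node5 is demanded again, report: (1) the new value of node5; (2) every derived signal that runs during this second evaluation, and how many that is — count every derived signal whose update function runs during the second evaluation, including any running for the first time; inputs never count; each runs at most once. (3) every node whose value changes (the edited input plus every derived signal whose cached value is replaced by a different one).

First demand of the output computes:
  node1 = neg(-9) = 9
  node2 = absv(-9) = 9
  node4 = sub(2, 9) = -7
  node5 = sub(-7, 9) = -16

After the edit, cleaning proceeds:
  node1: a read changed (input2 -9->7) — executes, giving -7.
  node2: a read changed (input2 -9->7) — executes, giving 7.
  node4: a read changed (node1 9->-7) — executes, giving 9.
  node5: a read changed (node4 -7->9; node2 9->7) — executes, giving 2.

Demanding node5 again yields 2.
4 derived signals run: node1, node2, node4, node5.
The nodes whose values change: input2, node1, node2, node4, node5.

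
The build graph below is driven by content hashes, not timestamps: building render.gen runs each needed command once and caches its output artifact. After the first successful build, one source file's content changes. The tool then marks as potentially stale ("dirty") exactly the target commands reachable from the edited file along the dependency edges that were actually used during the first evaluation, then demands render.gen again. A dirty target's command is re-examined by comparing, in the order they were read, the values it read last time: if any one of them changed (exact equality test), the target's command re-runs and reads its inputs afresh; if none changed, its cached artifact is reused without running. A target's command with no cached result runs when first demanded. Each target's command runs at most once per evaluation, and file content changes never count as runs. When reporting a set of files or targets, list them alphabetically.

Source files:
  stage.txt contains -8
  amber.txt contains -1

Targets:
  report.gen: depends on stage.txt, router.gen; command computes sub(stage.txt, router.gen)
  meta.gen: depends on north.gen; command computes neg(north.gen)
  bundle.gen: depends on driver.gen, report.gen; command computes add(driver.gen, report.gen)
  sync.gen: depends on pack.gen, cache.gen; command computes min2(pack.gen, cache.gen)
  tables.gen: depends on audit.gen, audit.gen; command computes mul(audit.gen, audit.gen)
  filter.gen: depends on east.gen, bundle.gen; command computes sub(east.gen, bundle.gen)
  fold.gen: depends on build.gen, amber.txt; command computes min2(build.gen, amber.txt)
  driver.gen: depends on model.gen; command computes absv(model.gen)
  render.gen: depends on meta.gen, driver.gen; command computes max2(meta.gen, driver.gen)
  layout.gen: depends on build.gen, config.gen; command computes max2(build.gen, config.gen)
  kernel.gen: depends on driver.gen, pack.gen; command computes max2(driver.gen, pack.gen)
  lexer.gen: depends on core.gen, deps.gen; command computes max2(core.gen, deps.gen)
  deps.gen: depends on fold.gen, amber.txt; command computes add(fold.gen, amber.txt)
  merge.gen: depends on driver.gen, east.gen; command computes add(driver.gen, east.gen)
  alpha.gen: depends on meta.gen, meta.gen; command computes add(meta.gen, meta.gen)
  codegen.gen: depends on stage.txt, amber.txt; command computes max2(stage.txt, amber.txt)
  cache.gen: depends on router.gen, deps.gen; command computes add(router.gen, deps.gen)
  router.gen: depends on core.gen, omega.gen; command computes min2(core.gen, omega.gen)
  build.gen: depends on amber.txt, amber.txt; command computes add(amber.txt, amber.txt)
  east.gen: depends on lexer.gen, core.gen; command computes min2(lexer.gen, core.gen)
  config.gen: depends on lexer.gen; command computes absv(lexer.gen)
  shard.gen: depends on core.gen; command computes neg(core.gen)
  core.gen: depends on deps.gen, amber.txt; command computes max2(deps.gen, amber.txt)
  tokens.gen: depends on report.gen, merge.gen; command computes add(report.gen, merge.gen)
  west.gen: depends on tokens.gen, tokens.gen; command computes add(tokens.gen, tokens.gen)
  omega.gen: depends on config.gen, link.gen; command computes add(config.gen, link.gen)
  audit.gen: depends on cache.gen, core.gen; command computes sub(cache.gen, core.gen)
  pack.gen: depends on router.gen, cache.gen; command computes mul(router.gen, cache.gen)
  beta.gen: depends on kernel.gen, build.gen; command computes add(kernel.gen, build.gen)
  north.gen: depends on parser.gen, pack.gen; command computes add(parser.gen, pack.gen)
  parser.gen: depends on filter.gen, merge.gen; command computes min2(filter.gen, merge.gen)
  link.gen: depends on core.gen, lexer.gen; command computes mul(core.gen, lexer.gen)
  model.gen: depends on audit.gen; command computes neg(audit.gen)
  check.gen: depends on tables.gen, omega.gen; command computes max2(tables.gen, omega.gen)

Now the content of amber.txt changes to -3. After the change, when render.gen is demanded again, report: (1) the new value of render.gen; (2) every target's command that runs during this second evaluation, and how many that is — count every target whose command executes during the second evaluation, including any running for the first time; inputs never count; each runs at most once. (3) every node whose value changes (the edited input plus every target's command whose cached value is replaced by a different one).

Initial pass — values computed on the first demand:
  build.gen = add(-1, -1) = -2
  fold.gen = min2(-2, -1) = -2
  deps.gen = add(-2, -1) = -3
  core.gen = max2(-3, -1) = -1
  lexer.gen = max2(-1, -3) = -1
  config.gen = absv(-1) = 1
  east.gen = min2(-1, -1) = -1
  link.gen = mul(-1, -1) = 1
  omega.gen = add(1, 1) = 2
  router.gen = min2(-1, 2) = -1
  cache.gen = add(-1, -3) = -4
  audit.gen = sub(-4, -1) = -3
  model.gen = neg(-3) = 3
  driver.gen = absv(3) = 3
  merge.gen = add(3, -1) = 2
  pack.gen = mul(-1, -4) = 4
  report.gen = sub(-8, -1) = -7
  bundle.gen = add(3, -7) = -4
  filter.gen = sub(-1, -4) = 3
  parser.gen = min2(3, 2) = 2
  north.gen = add(2, 4) = 6
  meta.gen = neg(6) = -6
  render.gen = max2(-6, 3) = 3

Second demand — change propagation:
  build.gen: re-runs because amber.txt -1->-3; amber.txt -1->-3; new result -6.
  fold.gen: re-runs because build.gen -2->-6; amber.txt -1->-3; new result -6.
  deps.gen: re-runs because fold.gen -2->-6; amber.txt -1->-3; new result -9.
  core.gen: re-runs because deps.gen -3->-9; amber.txt -1->-3; new result -3.
  lexer.gen: re-runs because core.gen -1->-3; deps.gen -3->-9; new result -3.
  config.gen: re-runs because lexer.gen -1->-3; new result 3.
  east.gen: re-runs because lexer.gen -1->-3; core.gen -1->-3; new result -3.
  link.gen: re-runs because core.gen -1->-3; lexer.gen -1->-3; new result 9.
  omega.gen: re-runs because config.gen 1->3; link.gen 1->9; new result 12.
  router.gen: re-runs because core.gen -1->-3; omega.gen 2->12; new result -3.
  cache.gen: re-runs because router.gen -1->-3; deps.gen -3->-9; new result -12.
  audit.gen: re-runs because cache.gen -4->-12; core.gen -1->-3; new result -9.
  model.gen: re-runs because audit.gen -3->-9; new result 9.
  driver.gen: re-runs because model.gen 3->9; new result 9.
  merge.gen: re-runs because driver.gen 3->9; east.gen -1->-3; new result 6.
  pack.gen: re-runs because router.gen -1->-3; cache.gen -4->-12; new result 36.
  report.gen: re-runs because router.gen -1->-3; new result -5.
  bundle.gen: re-runs because driver.gen 3->9; report.gen -7->-5; new result 4.
  filter.gen: re-runs because east.gen -1->-3; bundle.gen -4->4; new result -7.
  parser.gen: re-runs because filter.gen 3->-7; merge.gen 2->6; new result -7.
  north.gen: re-runs because parser.gen 2->-7; pack.gen 4->36; new result 29.
  meta.gen: re-runs because north.gen 6->29; new result -29.
  render.gen: re-runs because meta.gen -6->-29; driver.gen 3->9; new result 9.

render.gen now evaluates to 9.
Run set: audit.gen, build.gen, bundle.gen, cache.gen, config.gen, core.gen, deps.gen, driver.gen, east.gen, filter.gen, fold.gen, lexer.gen, link.gen, merge.gen, meta.gen, model.gen, north.gen, omega.gen, pack.gen, parser.gen, render.gen, report.gen, router.gen (23 run).
Changed values: amber.txt, audit.gen, build.gen, bundle.gen, cache.gen, config.gen, core.gen, deps.gen, driver.gen, east.gen, filter.gen, fold.gen, lexer.gen, link.gen, merge.gen, meta.gen, model.gen, north.gen, omega.gen, pack.gen, parser.gen, render.gen, report.gen, router.gen.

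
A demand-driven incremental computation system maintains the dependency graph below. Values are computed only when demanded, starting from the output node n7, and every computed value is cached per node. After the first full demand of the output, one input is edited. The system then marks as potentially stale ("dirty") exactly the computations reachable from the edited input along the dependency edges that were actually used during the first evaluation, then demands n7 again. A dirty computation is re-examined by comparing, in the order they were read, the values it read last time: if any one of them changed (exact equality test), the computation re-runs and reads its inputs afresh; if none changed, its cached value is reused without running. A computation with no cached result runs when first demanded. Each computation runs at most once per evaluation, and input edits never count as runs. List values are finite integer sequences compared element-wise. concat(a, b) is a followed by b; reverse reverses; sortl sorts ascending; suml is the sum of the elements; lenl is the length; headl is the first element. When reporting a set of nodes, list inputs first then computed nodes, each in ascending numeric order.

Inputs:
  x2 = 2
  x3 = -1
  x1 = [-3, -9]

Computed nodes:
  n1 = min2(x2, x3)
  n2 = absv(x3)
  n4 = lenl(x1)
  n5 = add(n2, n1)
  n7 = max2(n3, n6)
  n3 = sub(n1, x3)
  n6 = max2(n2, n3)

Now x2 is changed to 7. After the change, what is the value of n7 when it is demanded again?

New value of n7: 1.
Key observation: the change is absorbed at n1 — it re-runs but produces the same value, and the output's value is unchanged.

First evaluation (everything demanded from the output):
  n1 = min2(2, -1) = -1
  n2 = absv(-1) = 1
  n3 = sub(-1, -1) = 0
  n6 = max2(1, 0) = 1
  n7 = max2(0, 1) = 1

Propagation after the edit:
  n1: runs — x2 2->7; result -1 (same value as before).
  n3: checked — values it read are unchanged (n1 unchanged, x3 unchanged); reused cached 0 without running.
  n6: checked — values it read are unchanged (n2 unchanged, n3 unchanged); reused cached 1 without running.
  n7: checked — values it read are unchanged (n3 unchanged, n6 unchanged); reused cached 1 without running.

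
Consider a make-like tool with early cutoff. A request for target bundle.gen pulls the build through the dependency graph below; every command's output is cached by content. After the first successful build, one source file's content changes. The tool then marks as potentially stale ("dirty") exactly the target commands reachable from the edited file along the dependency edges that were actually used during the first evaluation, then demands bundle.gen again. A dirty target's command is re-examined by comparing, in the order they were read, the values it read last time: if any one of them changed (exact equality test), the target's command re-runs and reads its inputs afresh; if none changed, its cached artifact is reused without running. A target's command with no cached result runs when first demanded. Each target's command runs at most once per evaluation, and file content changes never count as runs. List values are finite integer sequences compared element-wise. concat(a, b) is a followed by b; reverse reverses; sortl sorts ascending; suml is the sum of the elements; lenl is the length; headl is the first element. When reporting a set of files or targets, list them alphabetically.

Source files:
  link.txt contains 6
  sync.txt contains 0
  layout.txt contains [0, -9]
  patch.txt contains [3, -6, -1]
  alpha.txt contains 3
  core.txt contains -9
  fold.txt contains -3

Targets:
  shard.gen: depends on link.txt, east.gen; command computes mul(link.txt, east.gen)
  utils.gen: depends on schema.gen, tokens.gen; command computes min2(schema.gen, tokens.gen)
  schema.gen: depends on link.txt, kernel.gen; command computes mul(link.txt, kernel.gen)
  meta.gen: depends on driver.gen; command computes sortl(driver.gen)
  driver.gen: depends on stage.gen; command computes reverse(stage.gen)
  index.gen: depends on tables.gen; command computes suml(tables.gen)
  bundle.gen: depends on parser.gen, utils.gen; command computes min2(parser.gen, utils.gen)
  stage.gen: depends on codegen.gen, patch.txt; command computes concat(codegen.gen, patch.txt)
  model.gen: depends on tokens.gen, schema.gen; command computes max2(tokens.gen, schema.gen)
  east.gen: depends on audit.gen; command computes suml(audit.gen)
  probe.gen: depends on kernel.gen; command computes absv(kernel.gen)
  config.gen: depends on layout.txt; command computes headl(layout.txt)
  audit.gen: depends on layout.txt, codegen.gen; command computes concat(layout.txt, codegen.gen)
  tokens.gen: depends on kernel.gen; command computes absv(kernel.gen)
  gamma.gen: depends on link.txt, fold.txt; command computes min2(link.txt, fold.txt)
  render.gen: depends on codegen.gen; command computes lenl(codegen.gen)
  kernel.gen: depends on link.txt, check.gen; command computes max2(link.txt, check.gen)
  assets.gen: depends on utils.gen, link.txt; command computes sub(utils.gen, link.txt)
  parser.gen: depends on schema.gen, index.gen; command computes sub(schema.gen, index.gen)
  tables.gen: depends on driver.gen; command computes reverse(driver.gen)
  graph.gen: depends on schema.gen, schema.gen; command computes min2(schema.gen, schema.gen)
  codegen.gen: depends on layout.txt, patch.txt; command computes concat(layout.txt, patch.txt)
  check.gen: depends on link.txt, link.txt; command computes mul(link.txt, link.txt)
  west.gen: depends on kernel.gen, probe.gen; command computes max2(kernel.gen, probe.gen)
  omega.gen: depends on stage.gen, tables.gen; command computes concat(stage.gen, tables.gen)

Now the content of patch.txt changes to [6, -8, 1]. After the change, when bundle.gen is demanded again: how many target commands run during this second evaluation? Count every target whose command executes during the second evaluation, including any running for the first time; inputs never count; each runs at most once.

7 target commands run: bundle.gen, codegen.gen, driver.gen, index.gen, parser.gen, stage.gen, tables.gen.

First demand of the output computes:
  check.gen = mul(6, 6) = 36
  codegen.gen = concat([0, -9], [3, -6, -1]) = [0, -9, 3, -6, -1]
  kernel.gen = max2(6, 36) = 36
  schema.gen = mul(6, 36) = 216
  stage.gen = concat([0, -9, 3, -6, -1], [3, -6, -1]) = [0, -9, 3, -6, -1, 3, -6, -1]
  driver.gen = reverse([0, -9, 3, -6, -1, 3, -6, -1]) = [-1, -6, 3, -1, -6, 3, -9, 0]
  tables.gen = reverse([-1, -6, 3, -1, -6, 3, -9, 0]) = [0, -9, 3, -6, -1, 3, -6, -1]
  index.gen = suml([0, -9, 3, -6, -1, 3, -6, -1]) = -17
  parser.gen = sub(216, -17) = 233
  tokens.gen = absv(36) = 36
  utils.gen = min2(216, 36) = 36
  bundle.gen = min2(233, 36) = 36

After the edit, cleaning proceeds:
  codegen.gen: a read changed (patch.txt [3, -6, -1]->[6, -8, 1]) — executes, giving [0, -9, 6, -8, 1].
  stage.gen: a read changed (codegen.gen [0, -9, 3, -6, -1]->[0, -9, 6, -8, 1]; patch.txt [3, -6, -1]->[6, -8, 1]) — executes, giving [0, -9, 6, -8, 1, 6, -8, 1].
  driver.gen: a read changed (stage.gen [0, -9, 3, -6, -1, 3, -6, -1]->[0, -9, 6, -8, 1, 6, -8, 1]) — executes, giving [1, -8, 6, 1, -8, 6, -9, 0].
  tables.gen: a read changed (driver.gen [-1, -6, 3, -1, -6, 3, -9, 0]->[1, -8, 6, 1, -8, 6, -9, 0]) — executes, giving [0, -9, 6, -8, 1, 6, -8, 1].
  index.gen: a read changed (tables.gen [0, -9, 3, -6, -1, 3, -6, -1]->[0, -9, 6, -8, 1, 6, -8, 1]) — executes, giving -11.
  parser.gen: a read changed (index.gen -17->-11) — executes, giving 227.
  bundle.gen: a read changed (parser.gen 233->227) — executes, giving 36 — identical to its old value.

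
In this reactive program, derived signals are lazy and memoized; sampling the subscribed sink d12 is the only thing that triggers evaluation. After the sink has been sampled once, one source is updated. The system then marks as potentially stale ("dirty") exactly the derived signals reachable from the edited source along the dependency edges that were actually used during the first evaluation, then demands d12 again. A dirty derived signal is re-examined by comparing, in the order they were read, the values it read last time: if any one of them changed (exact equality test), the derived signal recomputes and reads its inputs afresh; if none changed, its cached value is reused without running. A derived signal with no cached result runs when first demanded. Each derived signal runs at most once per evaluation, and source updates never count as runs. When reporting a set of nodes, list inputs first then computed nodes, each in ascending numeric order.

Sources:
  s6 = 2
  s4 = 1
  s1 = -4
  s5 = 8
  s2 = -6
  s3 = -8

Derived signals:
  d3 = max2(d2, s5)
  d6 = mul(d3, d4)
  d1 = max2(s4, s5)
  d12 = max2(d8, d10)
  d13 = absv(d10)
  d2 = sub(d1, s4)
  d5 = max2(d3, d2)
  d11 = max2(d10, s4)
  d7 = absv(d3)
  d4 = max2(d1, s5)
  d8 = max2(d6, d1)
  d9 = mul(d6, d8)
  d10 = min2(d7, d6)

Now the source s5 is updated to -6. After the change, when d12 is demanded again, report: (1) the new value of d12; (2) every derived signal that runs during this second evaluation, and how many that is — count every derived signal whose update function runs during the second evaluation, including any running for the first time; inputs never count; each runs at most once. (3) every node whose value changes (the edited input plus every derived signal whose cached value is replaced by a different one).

Demanding d12 again yields 1.
9 derived signals run: d1, d2, d3, d4, d6, d7, d8, d10, d12.
The nodes whose values change: s5, d1, d2, d3, d4, d6, d7, d8, d10, d12.

First demand of the output computes:
  d1 = max2(1, 8) = 8
  d2 = sub(8, 1) = 7
  d3 = max2(7, 8) = 8
  d4 = max2(8, 8) = 8
  d6 = mul(8, 8) = 64
  d7 = absv(8) = 8
  d8 = max2(64, 8) = 64
  d10 = min2(8, 64) = 8
  d12 = max2(64, 8) = 64

After the edit, cleaning proceeds:
  d1: a read changed (s5 8->-6) — executes, giving 1.
  d2: a read changed (d1 8->1) — executes, giving 0.
  d3: a read changed (d2 7->0; s5 8->-6) — executes, giving 0.
  d4: a read changed (d1 8->1; s5 8->-6) — executes, giving 1.
  d6: a read changed (d3 8->0; d4 8->1) — executes, giving 0.
  d7: a read changed (d3 8->0) — executes, giving 0.
  d8: a read changed (d6 64->0; d1 8->1) — executes, giving 1.
  d10: a read changed (d7 8->0; d6 64->0) — executes, giving 0.
  d12: a read changed (d8 64->1; d10 8->0) — executes, giving 1.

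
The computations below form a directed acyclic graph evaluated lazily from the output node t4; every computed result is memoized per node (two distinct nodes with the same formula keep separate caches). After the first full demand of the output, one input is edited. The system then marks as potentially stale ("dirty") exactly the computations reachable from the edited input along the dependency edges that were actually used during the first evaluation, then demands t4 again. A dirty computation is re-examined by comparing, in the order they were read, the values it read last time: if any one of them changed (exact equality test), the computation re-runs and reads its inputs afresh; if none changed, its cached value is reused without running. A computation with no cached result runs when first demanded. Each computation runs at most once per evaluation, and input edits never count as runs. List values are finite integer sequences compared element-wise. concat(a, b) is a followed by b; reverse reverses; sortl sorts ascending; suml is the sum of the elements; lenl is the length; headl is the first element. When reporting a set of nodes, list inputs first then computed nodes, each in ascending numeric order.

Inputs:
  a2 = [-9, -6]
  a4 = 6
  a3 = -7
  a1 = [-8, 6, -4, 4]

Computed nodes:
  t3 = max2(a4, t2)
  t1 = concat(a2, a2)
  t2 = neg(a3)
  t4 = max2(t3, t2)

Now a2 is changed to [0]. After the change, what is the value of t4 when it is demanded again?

First demand of the output computes:
  t2 = neg(-7) = 7
  t3 = max2(6, 7) = 7
  t4 = max2(7, 7) = 7

After the edit, cleaning proceeds:
  a2 only reaches undemanded nodes; the second demand re-runs nothing.

Note the shortcut — a2 feeds only undemanded nodes, so no recomputation happens.

Demanding t4 again yields 7.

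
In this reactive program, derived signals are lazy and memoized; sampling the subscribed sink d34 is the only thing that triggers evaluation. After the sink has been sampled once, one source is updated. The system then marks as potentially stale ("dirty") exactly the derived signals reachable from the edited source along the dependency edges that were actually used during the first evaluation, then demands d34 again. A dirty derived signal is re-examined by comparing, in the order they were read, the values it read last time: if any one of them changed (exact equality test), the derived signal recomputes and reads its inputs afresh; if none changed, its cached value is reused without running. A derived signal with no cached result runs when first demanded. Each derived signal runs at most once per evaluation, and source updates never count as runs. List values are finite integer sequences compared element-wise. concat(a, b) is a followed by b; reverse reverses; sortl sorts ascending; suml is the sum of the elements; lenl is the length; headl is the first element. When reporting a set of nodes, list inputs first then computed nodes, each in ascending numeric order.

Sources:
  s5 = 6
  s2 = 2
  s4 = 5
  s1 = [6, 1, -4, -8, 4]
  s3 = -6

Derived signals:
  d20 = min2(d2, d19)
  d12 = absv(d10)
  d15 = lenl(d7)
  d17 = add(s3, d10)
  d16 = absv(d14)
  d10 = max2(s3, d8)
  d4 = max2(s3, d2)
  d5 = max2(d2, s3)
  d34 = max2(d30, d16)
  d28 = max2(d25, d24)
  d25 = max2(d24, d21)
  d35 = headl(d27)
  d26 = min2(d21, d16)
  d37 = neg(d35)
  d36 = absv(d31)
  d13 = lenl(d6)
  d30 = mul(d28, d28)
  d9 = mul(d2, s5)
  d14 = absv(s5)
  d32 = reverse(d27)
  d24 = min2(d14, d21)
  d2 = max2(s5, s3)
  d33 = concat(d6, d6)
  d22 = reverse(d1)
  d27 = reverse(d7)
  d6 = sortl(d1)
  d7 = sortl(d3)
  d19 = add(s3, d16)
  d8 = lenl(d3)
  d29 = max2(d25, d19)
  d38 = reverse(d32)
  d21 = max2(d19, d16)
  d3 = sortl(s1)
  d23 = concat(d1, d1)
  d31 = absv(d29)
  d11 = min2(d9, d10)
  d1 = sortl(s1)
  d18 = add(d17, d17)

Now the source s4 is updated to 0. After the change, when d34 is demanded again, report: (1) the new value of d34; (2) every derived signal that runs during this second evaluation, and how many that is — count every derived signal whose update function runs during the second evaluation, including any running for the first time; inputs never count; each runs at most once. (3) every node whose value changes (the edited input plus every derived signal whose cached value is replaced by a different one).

First demand of the output computes:
  d14 = absv(6) = 6
  d16 = absv(6) = 6
  d19 = add(-6, 6) = 0
  d21 = max2(0, 6) = 6
  d24 = min2(6, 6) = 6
  d25 = max2(6, 6) = 6
  d28 = max2(6, 6) = 6
  d30 = mul(6, 6) = 36
  d34 = max2(36, 6) = 36

After the edit, cleaning proceeds:
  no node depends on s4 at all; the second demand re-runs nothing.

Note the shortcut — nothing in the graph depends on s4 at all, so no recomputation happens.

Demanding d34 again yields 36.
0 derived signals run: none.
The nodes whose values change: s4.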